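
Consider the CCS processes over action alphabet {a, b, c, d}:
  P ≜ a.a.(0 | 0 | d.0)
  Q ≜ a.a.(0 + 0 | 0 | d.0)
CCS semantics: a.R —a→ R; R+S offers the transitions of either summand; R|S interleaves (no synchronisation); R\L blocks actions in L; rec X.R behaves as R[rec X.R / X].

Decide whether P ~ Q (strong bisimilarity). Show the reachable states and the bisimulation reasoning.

Reachable graph of P (4 states):
  m0 = a.a.(0 | 0 | d.0) → --a--▸ m1
  m1 = a.(0 | 0 | d.0) → --a--▸ m2
  m2 = 0 | 0 | d.0 → --d--▸ m3
  m3 = 0 | 0 | 0 → (no moves)
Reachable graph of Q (4 states):
  n0 = a.a.(0 + 0 | 0 | d.0) → --a--▸ n1
  n1 = a.(0 + 0 | 0 | d.0) → --a--▸ n2
  n2 = 0 + 0 | 0 | d.0 → --d--▸ n3
  n3 = 0 | 0 | 0 → (no moves)
Coarsest stable partition (strong bisimilarity classes):
  B0 = {m0, n0}
  B1 = {m1, n1}
  B2 = {m2, n2}
  B3 = {m3, n3}
m0 ∈ B0, n0 ∈ B0 → same block

YES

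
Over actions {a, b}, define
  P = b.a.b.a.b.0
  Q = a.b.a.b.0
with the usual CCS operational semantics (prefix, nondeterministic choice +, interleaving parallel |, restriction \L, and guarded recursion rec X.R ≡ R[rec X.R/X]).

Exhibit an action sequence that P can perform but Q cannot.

b

Reachable graph of P (6 states):
  s0 = b.a.b.a.b.0 | —b→ s1
  s1 = a.b.a.b.0 | —a→ s2
  s2 = b.a.b.0 | —b→ s3
  s3 = a.b.0 | —a→ s4
  s4 = b.0 | —b→ s5
  s5 = 0 | ·
Reachable graph of Q (5 states):
  t0 = a.b.a.b.0 | —a→ t1
  t1 = b.a.b.0 | —b→ t2
  t2 = a.b.0 | —a→ t3
  t3 = b.0 | —b→ t4
  t4 = 0 | ·
Executing b from P (initial set {s0}):
  [1] b ⇒ {s1}
  P completes σ.
Executing b from Q (initial set {t0}):
  [1] b ⇒ no successor for Q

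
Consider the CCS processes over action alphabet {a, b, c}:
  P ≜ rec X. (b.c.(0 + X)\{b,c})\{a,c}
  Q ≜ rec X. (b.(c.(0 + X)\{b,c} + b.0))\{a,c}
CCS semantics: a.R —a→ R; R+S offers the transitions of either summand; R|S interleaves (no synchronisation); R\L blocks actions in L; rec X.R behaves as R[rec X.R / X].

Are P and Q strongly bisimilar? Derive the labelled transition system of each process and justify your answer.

Reachable graph of P (2 states):
  s0 = rec X. (b.c.(0 + X)\{b,c})\{a,c} → --b--▸ s1
  s1 = (c.(0 + (rec X. (b.c.(0 + X)\{b,c})\{a,c}))\{b,c})\{a,c} → (no moves)
Reachable graph of Q (3 states):
  t0 = rec X. (b.(c.(0 + X)\{b,c} + b.0))\{a,c} → --b--▸ t1
  t1 = (c.(0 + (rec X. (b.(c.(0 + X)\{b,c} + b.0))\{a,c}))\{b,c} + b.0)\{a,c} → --b--▸ t2
  t2 = 0\{a,c} → (no moves)
Bisimilarity quotient blocks:
  B0 = {s0, t1}
  B1 = {s1, t2}
  B2 = {t0}
s0 ∈ B0, t0 ∈ B2 → different blocks

P ≁ Q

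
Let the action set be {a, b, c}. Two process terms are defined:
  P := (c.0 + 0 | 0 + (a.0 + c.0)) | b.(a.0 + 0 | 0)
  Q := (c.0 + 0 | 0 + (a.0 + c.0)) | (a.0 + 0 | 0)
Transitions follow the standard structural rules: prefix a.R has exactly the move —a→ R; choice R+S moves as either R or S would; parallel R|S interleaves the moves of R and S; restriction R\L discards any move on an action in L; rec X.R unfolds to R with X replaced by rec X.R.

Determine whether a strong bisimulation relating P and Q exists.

not bisimilar

Reachable graph of P (6 states):
  p0 = (c.0 + 0 | 0 + (a.0 + c.0)) | b.(a.0 + 0 | 0) :: ··a··> p1, ··b··> p2, ··c··> p1
  p1 = 0 | b.(a.0 + 0 | 0) :: ··b··> p3
  p2 = (c.0 + 0 | 0 + (a.0 + c.0)) | (a.0 + 0 | 0) :: ··a··> p3, ··a··> p4, ··c··> p3
  p3 = 0 | (a.0 + 0 | 0) :: ··a··> p5
  p4 = (c.0 + 0 | 0 + (a.0 + c.0)) | 0 :: ··a··> p5, ··c··> p5
  p5 = 0 | 0 :: ∅
Reachable graph of Q (4 states):
  q0 = (c.0 + 0 | 0 + (a.0 + c.0)) | (a.0 + 0 | 0) :: ··a··> q1, ··a··> q2, ··c··> q2
  q1 = (c.0 + 0 | 0 + (a.0 + c.0)) | 0 :: ··a··> q3, ··c··> q3
  q2 = 0 | (a.0 + 0 | 0) :: ··a··> q3
  q3 = 0 | 0 :: ∅
Partition-refinement fixed point:
  B0 = {p0}
  B1 = {p2, q0}
  B2 = {p3, q2}
  B3 = {p5, q3}
  B4 = {p4, q1}
  B5 = {p1}
p0 ∈ B0, q0 ∈ B1 → different blocks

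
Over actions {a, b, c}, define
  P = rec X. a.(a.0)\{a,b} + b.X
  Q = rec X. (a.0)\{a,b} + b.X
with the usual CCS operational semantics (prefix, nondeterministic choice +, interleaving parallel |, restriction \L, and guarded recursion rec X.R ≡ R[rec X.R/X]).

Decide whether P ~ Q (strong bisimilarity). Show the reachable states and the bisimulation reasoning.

Reachable graph of P (2 states):
  s0 = rec X. a.(a.0)\{a,b} + b.X has moves -a-> s1, -b-> s0
  s1 = (a.0)\{a,b} has moves ∅
Reachable graph of Q (1 states):
  t0 = rec X. (a.0)\{a,b} + b.X has moves -b-> t0
Bisimilarity quotient blocks:
  B0 = {s0}
  B1 = {s1}
  B2 = {t0}
s0 ∈ B0, t0 ∈ B2 → different blocks

NO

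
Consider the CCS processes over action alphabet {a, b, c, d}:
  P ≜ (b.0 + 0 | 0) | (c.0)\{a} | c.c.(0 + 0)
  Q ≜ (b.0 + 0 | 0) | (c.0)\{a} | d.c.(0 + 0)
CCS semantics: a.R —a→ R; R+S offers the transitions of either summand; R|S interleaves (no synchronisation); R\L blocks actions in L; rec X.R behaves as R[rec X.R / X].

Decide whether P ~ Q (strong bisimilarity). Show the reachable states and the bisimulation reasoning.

P's transition system — 12 states:
  p0 = (b.0 + 0 | 0) | (c.0)\{a} | c.c.(0 + 0) | =b=> p1, =c=> p2, =c=> p3
  p1 = 0 | (c.0)\{a} | c.c.(0 + 0) | =c=> p4, =c=> p5
  p2 = (b.0 + 0 | 0) | (c.0)\{a} | c.(0 + 0) | =b=> p4, =c=> p6, =c=> p7
  p3 = (b.0 + 0 | 0) | 0\{a} | c.c.(0 + 0) | =b=> p5, =c=> p7
  p4 = 0 | (c.0)\{a} | c.(0 + 0) | =c=> p8, =c=> p9
  p5 = 0 | 0\{a} | c.c.(0 + 0) | =c=> p9
  p6 = (b.0 + 0 | 0) | (c.0)\{a} | (0 + 0) | =b=> p8, =c=> p10
  p7 = (b.0 + 0 | 0) | 0\{a} | c.(0 + 0) | =b=> p9, =c=> p10
  p8 = 0 | (c.0)\{a} | (0 + 0) | =c=> p11
  p9 = 0 | 0\{a} | c.(0 + 0) | =c=> p11
  p10 = (b.0 + 0 | 0) | 0\{a} | (0 + 0) | =b=> p11
  p11 = 0 | 0\{a} | (0 + 0) | stopped
Q's transition system — 12 states:
  q0 = (b.0 + 0 | 0) | (c.0)\{a} | d.c.(0 + 0) | =b=> q1, =c=> q2, =d=> q3
  q1 = 0 | (c.0)\{a} | d.c.(0 + 0) | =c=> q4, =d=> q5
  q2 = (b.0 + 0 | 0) | 0\{a} | d.c.(0 + 0) | =b=> q4, =d=> q6
  q3 = (b.0 + 0 | 0) | (c.0)\{a} | c.(0 + 0) | =b=> q5, =c=> q6, =c=> q7
  q4 = 0 | 0\{a} | d.c.(0 + 0) | =d=> q8
  q5 = 0 | (c.0)\{a} | c.(0 + 0) | =c=> q8, =c=> q9
  q6 = (b.0 + 0 | 0) | 0\{a} | c.(0 + 0) | =b=> q8, =c=> q10
  q7 = (b.0 + 0 | 0) | (c.0)\{a} | (0 + 0) | =b=> q9, =c=> q10
  q8 = 0 | 0\{a} | c.(0 + 0) | =c=> q11
  q9 = 0 | (c.0)\{a} | (0 + 0) | =c=> q11
  q10 = (b.0 + 0 | 0) | 0\{a} | (0 + 0) | =b=> q11
  q11 = 0 | 0\{a} | (0 + 0) | stopped
Bisimilarity quotient blocks:
  B0 = {p0}
  B1 = {p2, p3, q3}
  B2 = {p6, p7, q6, q7}
  B3 = {p8, p9, q8, q9}
  B4 = {p11, q11}
  B5 = {p10, q10}
  B6 = {p4, p5, q5}
  B7 = {p1}
  B8 = {q0}
  B9 = {q1}
  B10 = {q4}
  B11 = {q2}
p0 ∈ B0, q0 ∈ B8 → different blocks

NO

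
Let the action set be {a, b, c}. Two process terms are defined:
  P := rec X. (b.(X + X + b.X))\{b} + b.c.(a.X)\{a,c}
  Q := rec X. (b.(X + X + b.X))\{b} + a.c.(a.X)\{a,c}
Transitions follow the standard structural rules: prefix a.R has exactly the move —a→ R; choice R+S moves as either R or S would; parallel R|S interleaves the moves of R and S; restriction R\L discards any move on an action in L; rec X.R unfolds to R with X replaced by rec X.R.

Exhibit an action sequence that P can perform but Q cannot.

P's transition system — 3 states:
  u0 = rec X. (b.(X + X + b.X))\{b} + b.c.(a.X)\{a,c} :: -b-> u1
  u1 = c.(a.(rec X. (b.(X + X + b.X))\{b} + b.c.(a.X)\{a,c}))\{a,c} :: -c-> u2
  u2 = (a.(rec X. (b.(X + X + b.X))\{b} + b.c.(a.X)\{a,c}))\{a,c} :: deadlocked
Q's transition system — 3 states:
  v0 = rec X. (b.(X + X + b.X))\{b} + a.c.(a.X)\{a,c} :: -a-> v1
  v1 = c.(a.(rec X. (b.(X + X + b.X))\{b} + a.c.(a.X)\{a,c}))\{a,c} :: -c-> v2
  v2 = (a.(rec X. (b.(X + X + b.X))\{b} + a.c.(a.X)\{a,c}))\{a,c} :: deadlocked
Run σ = ⟨b⟩ on P: start {u0}
  after b @ step 1: {u1}
  P completes σ.
Run σ = ⟨b⟩ on Q: start {v0}
  after b @ step 1: ∅ (Q stuck)

b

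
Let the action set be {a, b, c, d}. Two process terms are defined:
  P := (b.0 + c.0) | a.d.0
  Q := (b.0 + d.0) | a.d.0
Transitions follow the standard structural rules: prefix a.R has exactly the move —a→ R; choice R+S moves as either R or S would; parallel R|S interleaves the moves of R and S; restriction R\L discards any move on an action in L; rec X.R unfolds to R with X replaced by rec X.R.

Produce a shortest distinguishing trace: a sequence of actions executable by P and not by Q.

c

LTS(P): 6 reachable states
  s0 = (b.0 + c.0) | a.d.0 has moves -a-> s1, -b-> s2, -c-> s2
  s1 = (b.0 + c.0) | d.0 has moves -b-> s3, -c-> s3, -d-> s4
  s2 = 0 | a.d.0 has moves -a-> s3
  s3 = 0 | d.0 has moves -d-> s5
  s4 = (b.0 + c.0) | 0 has moves -b-> s5, -c-> s5
  s5 = 0 | 0 has moves (no moves)
LTS(Q): 6 reachable states
  t0 = (b.0 + d.0) | a.d.0 has moves -a-> t1, -b-> t2, -d-> t2
  t1 = (b.0 + d.0) | d.0 has moves -b-> t3, -d-> t3, -d-> t4
  t2 = 0 | a.d.0 has moves -a-> t3
  t3 = 0 | d.0 has moves -d-> t5
  t4 = (b.0 + d.0) | 0 has moves -b-> t5, -d-> t5
  t5 = 0 | 0 has moves (no moves)
Run σ = ⟨c⟩ on P: start {s0}
  [1] c ⇒ {s2}
  — P admits the full trace.
Run σ = ⟨c⟩ on Q: start {t0}
  [1] c ⇒ no successor for Q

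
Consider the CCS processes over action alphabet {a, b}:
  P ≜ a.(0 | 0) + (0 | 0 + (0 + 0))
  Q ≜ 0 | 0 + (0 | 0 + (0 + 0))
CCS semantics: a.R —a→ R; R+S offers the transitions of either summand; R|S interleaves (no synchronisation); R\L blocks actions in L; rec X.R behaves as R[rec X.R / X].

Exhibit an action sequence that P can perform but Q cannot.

a

LTS(P): 2 reachable states
  s0 = a.(0 | 0) + (0 | 0 + (0 + 0)) ⊢ -a-> s1
  s1 = 0 | 0 ⊢ stopped
LTS(Q): 1 reachable states
  t0 = 0 | 0 + (0 | 0 + (0 + 0)) ⊢ stopped
Run σ = ⟨a⟩ on P: start {s0}
  [1] a ⇒ {s1}
  — P admits the full trace.
Run σ = ⟨a⟩ on Q: start {t0}
  [1] a ⇒ ∅  — Q cannot continue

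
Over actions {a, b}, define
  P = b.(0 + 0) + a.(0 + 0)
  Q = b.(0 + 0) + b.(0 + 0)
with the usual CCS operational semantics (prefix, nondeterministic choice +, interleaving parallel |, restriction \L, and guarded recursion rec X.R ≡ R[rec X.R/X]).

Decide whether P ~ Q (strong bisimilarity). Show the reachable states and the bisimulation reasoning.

NO

Reachable graph of P (2 states):
  s0 = b.(0 + 0) + a.(0 + 0) ⊢ --a--▸ s1, --b--▸ s1
  s1 = 0 + 0 ⊢ deadlocked
Reachable graph of Q (2 states):
  t0 = b.(0 + 0) + b.(0 + 0) ⊢ --b--▸ t1
  t1 = 0 + 0 ⊢ deadlocked
Coarsest stable partition (strong bisimilarity classes):
  B0 = {s0}
  B1 = {s1, t1}
  B2 = {t0}
s0 ∈ B0, t0 ∈ B2 → different blocks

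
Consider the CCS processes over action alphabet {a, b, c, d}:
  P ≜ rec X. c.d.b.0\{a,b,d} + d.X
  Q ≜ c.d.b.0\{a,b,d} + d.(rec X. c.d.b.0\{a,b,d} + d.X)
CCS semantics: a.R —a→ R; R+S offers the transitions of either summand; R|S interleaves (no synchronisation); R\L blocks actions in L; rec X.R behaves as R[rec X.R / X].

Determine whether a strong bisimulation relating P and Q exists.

P's transition system — 4 states:
  s0 = rec X. c.d.b.0\{a,b,d} + d.X has moves —c→ s1, —d→ s0
  s1 = d.b.0\{a,b,d} has moves —d→ s2
  s2 = b.0\{a,b,d} has moves —b→ s3
  s3 = 0\{a,b,d} has moves stopped
Q's transition system — 5 states:
  t0 = c.d.b.0\{a,b,d} + d.(rec X. c.d.b.0\{a,b,d} + d.X) has moves —c→ t1, —d→ t2
  t1 = d.b.0\{a,b,d} has moves —d→ t3
  t2 = rec X. c.d.b.0\{a,b,d} + d.X has moves —c→ t1, —d→ t2
  t3 = b.0\{a,b,d} has moves —b→ t4
  t4 = 0\{a,b,d} has moves stopped
Coarsest stable partition (strong bisimilarity classes):
  B0 = {s0, t0, t2}
  B1 = {s1, t1}
  B2 = {s2, t3}
  B3 = {s3, t4}
s0 ∈ B0, t0 ∈ B0 → same block

P ~ Q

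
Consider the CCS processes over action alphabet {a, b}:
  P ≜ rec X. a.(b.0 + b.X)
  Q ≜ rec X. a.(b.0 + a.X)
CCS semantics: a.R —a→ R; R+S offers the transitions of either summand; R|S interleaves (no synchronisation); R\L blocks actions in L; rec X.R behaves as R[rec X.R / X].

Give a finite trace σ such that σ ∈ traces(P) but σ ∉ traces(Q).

P's transition system — 3 states:
  u0 = rec X. a.(b.0 + b.X) | —a→ u1
  u1 = b.0 + b.(rec X. a.(b.0 + b.X)) | —b→ u0, —b→ u2
  u2 = 0 | ·
Q's transition system — 3 states:
  v0 = rec X. a.(b.0 + a.X) | —a→ v1
  v1 = b.0 + a.(rec X. a.(b.0 + a.X)) | —a→ v0, —b→ v2
  v2 = 0 | ·
Run σ = ⟨aba⟩ on P: start {u0}
  step 1 (a): {u1}
  step 2 (b): {u0, u2}
  step 3 (a): {u1}
  P completes σ.
Run σ = ⟨aba⟩ on Q: start {v0}
  step 1 (a): {v1}
  step 2 (b): {v2}
  step 3 (a): no successor for Q

aba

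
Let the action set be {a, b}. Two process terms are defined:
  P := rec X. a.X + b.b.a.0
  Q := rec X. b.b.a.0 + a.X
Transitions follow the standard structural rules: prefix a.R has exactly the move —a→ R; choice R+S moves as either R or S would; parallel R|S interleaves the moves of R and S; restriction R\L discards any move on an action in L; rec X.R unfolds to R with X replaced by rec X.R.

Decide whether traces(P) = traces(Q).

traces(P) = traces(Q)

P's transition system — 4 states:
  m0 = rec X. a.X + b.b.a.0 :: =a=> m0, =b=> m1
  m1 = b.a.0 :: =b=> m2
  m2 = a.0 :: =a=> m3
  m3 = 0 :: ∅
Q's transition system — 4 states:
  n0 = rec X. b.b.a.0 + a.X :: =a=> n0, =b=> n1
  n1 = b.a.0 :: =b=> n2
  n2 = a.0 :: =a=> n3
  n3 = 0 :: ∅
Coarsest stable partition (strong bisimilarity classes):
  B0 = {m0, n0}
  B1 = {m1, n1}
  B2 = {m2, n2}
  B3 = {m3, n3}
m0 ∈ B0, n0 ∈ B0 → same block
Bisimilar ⇒ trace-equivalent.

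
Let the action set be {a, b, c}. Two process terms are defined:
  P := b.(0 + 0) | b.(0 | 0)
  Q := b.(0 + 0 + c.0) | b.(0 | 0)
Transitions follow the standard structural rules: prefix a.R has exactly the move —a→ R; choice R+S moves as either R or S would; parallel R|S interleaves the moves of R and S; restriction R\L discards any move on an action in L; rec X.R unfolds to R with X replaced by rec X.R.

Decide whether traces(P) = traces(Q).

Reachable graph of P (4 states):
  m0 = b.(0 + 0) | b.(0 | 0) → =b=> m1, =b=> m2
  m1 = (0 + 0) | b.(0 | 0) → =b=> m3
  m2 = b.(0 + 0) | (0 | 0) → =b=> m3
  m3 = (0 + 0) | (0 | 0) → stopped
Reachable graph of Q (6 states):
  n0 = b.(0 + 0 + c.0) | b.(0 | 0) → =b=> n1, =b=> n2
  n1 = (0 + 0 + c.0) | b.(0 | 0) → =b=> n3, =c=> n4
  n2 = b.(0 + 0 + c.0) | (0 | 0) → =b=> n3
  n3 = (0 + 0 + c.0) | (0 | 0) → =c=> n5
  n4 = 0 | b.(0 | 0) → =b=> n5
  n5 = 0 | (0 | 0) → stopped
Run σ = ⟨bc⟩ on Q: start {n0}
  [1] b ⇒ {n1, n2}
  [2] c ⇒ {n4}
  ✓ Q
Run σ = ⟨bc⟩ on P: start {m0}
  [1] b ⇒ {m1, m2}
  [2] c ⇒ no successor for P

trace-distinct — witness ⟨bc⟩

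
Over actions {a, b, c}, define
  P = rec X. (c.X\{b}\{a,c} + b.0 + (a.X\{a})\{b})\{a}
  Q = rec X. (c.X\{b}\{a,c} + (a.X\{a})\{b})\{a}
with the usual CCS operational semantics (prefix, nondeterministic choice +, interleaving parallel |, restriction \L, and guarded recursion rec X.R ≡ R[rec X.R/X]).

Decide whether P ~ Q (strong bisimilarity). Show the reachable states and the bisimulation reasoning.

P ≁ Q

LTS(P): 3 reachable states
  s0 = rec X. (c.X\{b}\{a,c} + b.0 + (a.X\{a})\{b})\{a} ⊢ -b-> s1, -c-> s2
  s1 = 0\{a} ⊢ stopped
  s2 = (rec X. (c.X\{b}\{a,c} + b.0 + (a.X\{a})\{b})\{a})\{b}\{a,c}\{a} ⊢ stopped
LTS(Q): 2 reachable states
  t0 = rec X. (c.X\{b}\{a,c} + (a.X\{a})\{b})\{a} ⊢ -c-> t1
  t1 = (rec X. (c.X\{b}\{a,c} + (a.X\{a})\{b})\{a})\{b}\{a,c}\{a} ⊢ stopped
Partition-refinement fixed point:
  B0 = {s0}
  B1 = {s1, s2, t1}
  B2 = {t0}
s0 ∈ B0, t0 ∈ B2 → different blocks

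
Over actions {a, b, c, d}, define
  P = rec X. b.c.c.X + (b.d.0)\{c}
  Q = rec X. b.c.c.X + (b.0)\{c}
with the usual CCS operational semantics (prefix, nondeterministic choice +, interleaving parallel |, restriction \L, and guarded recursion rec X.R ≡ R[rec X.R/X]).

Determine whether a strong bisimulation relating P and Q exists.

not bisimilar

LTS(P): 5 reachable states
  u0 = rec X. b.c.c.X + (b.d.0)\{c} has moves ··b··> u1, ··b··> u2
  u1 = (d.0)\{c} has moves ··d··> u3
  u2 = c.c.(rec X. b.c.c.X + (b.d.0)\{c}) has moves ··c··> u4
  u3 = 0\{c} has moves stopped
  u4 = c.(rec X. b.c.c.X + (b.d.0)\{c}) has moves ··c··> u0
LTS(Q): 4 reachable states
  v0 = rec X. b.c.c.X + (b.0)\{c} has moves ··b··> v1, ··b··> v2
  v1 = 0\{c} has moves stopped
  v2 = c.c.(rec X. b.c.c.X + (b.0)\{c}) has moves ··c··> v3
  v3 = c.(rec X. b.c.c.X + (b.0)\{c}) has moves ··c··> v0
Coarsest stable partition (strong bisimilarity classes):
  B0 = {u0}
  B1 = {u1}
  B2 = {u3, v1}
  B3 = {u2}
  B4 = {u4}
  B5 = {v0}
  B6 = {v2}
  B7 = {v3}
u0 ∈ B0, v0 ∈ B5 → different blocks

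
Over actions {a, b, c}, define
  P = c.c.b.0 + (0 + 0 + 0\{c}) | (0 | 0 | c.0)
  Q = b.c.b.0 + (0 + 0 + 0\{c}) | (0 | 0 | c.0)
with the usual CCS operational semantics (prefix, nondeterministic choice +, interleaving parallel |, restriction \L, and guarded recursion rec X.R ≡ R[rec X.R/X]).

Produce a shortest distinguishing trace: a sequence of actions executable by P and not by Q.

cc

LTS(P): 5 reachable states
  u0 = c.c.b.0 + (0 + 0 + 0\{c}) | (0 | 0 | c.0) :: --c--▸ u1, --c--▸ u2
  u1 = (0 + 0 + 0\{c}) | (0 | 0 | 0) :: (no moves)
  u2 = c.b.0 :: --c--▸ u3
  u3 = b.0 :: --b--▸ u4
  u4 = 0 :: (no moves)
LTS(Q): 5 reachable states
  v0 = b.c.b.0 + (0 + 0 + 0\{c}) | (0 | 0 | c.0) :: --b--▸ v1, --c--▸ v2
  v1 = c.b.0 :: --c--▸ v3
  v2 = (0 + 0 + 0\{c}) | (0 | 0 | 0) :: (no moves)
  v3 = b.0 :: --b--▸ v4
  v4 = 0 :: (no moves)
Run σ = ⟨cc⟩ on P: start {u0}
  [1] c ⇒ {u1, u2}
  [2] c ⇒ {u3}
  P completes σ.
Run σ = ⟨cc⟩ on Q: start {v0}
  [1] c ⇒ {v2}
  [2] c ⇒ no successor for Q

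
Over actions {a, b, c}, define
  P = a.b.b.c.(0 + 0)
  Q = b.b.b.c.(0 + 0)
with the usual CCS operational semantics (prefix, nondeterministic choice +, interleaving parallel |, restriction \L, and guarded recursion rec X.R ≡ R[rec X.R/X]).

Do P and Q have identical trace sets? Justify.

traces(P) ≠ traces(Q) — witness ⟨a⟩

Reachable graph of P (5 states):
  s0 = a.b.b.c.(0 + 0) | =a=> s1
  s1 = b.b.c.(0 + 0) | =b=> s2
  s2 = b.c.(0 + 0) | =b=> s3
  s3 = c.(0 + 0) | =c=> s4
  s4 = 0 + 0 | stopped
Reachable graph of Q (5 states):
  t0 = b.b.b.c.(0 + 0) | =b=> t1
  t1 = b.b.c.(0 + 0) | =b=> t2
  t2 = b.c.(0 + 0) | =b=> t3
  t3 = c.(0 + 0) | =c=> t4
  t4 = 0 + 0 | stopped
Trace ⟨a⟩ through P, begin at {s0}:
  step 1 (a): {s1}
  P completes σ.
Trace ⟨a⟩ through Q, begin at {t0}:
  step 1 (a): ∅  — Q cannot continue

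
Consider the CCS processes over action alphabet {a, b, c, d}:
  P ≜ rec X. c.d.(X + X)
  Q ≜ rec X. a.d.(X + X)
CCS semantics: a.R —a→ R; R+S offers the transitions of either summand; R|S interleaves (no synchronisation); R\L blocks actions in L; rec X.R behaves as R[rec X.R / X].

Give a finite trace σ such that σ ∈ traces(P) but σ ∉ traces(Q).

Reachable graph of P (3 states):
  u0 = rec X. c.d.(X + X) :: —c→ u1
  u1 = d.((rec X. c.d.(X + X)) + (rec X. c.d.(X + X))) :: —d→ u2
  u2 = (rec X. c.d.(X + X)) + (rec X. c.d.(X + X)) :: —c→ u1
Reachable graph of Q (3 states):
  v0 = rec X. a.d.(X + X) :: —a→ v1
  v1 = d.((rec X. a.d.(X + X)) + (rec X. a.d.(X + X))) :: —d→ v2
  v2 = (rec X. a.d.(X + X)) + (rec X. a.d.(X + X)) :: —a→ v1
Executing c from P (initial set {u0}):
  step 1 (c): {u1}
  — P admits the full trace.
Executing c from Q (initial set {v0}):
  step 1 (c): ∅ (Q stuck)

c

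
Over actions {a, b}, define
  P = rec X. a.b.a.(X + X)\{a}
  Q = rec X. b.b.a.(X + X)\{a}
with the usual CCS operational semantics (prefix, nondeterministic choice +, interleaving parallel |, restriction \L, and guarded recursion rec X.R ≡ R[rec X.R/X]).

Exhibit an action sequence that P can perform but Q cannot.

Reachable graph of P (4 states):
  u0 = rec X. a.b.a.(X + X)\{a} :: --a--▸ u1
  u1 = b.a.((rec X. a.b.a.(X + X)\{a}) + (rec X. a.b.a.(X + X)\{a}))\{a} :: --b--▸ u2
  u2 = a.((rec X. a.b.a.(X + X)\{a}) + (rec X. a.b.a.(X + X)\{a}))\{a} :: --a--▸ u3
  u3 = ((rec X. a.b.a.(X + X)\{a}) + (rec X. a.b.a.(X + X)\{a}))\{a} :: deadlocked
Reachable graph of Q (6 states):
  v0 = rec X. b.b.a.(X + X)\{a} :: --b--▸ v1
  v1 = b.a.((rec X. b.b.a.(X + X)\{a}) + (rec X. b.b.a.(X + X)\{a}))\{a} :: --b--▸ v2
  v2 = a.((rec X. b.b.a.(X + X)\{a}) + (rec X. b.b.a.(X + X)\{a}))\{a} :: --a--▸ v3
  v3 = ((rec X. b.b.a.(X + X)\{a}) + (rec X. b.b.a.(X + X)\{a}))\{a} :: --b--▸ v4
  v4 = (b.a.((rec X. b.b.a.(X + X)\{a}) + (rec X. b.b.a.(X + X)\{a}))\{a})\{a} :: --b--▸ v5
  v5 = (a.((rec X. b.b.a.(X + X)\{a}) + (rec X. b.b.a.(X + X)\{a}))\{a})\{a} :: deadlocked
Trace ⟨a⟩ through P, begin at {u0}:
  step 1 (a): {u1}
  — P admits the full trace.
Trace ⟨a⟩ through Q, begin at {v0}:
  step 1 (a): ∅  — Q cannot continue

a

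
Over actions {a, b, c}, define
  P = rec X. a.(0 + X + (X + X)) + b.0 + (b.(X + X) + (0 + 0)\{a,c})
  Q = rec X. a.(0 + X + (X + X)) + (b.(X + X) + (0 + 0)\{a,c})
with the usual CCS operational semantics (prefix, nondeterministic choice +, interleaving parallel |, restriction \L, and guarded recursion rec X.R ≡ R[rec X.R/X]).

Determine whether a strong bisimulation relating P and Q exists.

LTS(P): 4 reachable states
  u0 = rec X. a.(0 + X + (X + X)) + b.0 + (b.(X + X) + (0 + 0)\{a,c}) :: -a-> u1, -b-> u2, -b-> u3
  u1 = 0 + (rec X. a.(0 + X + (X + X)) + b.0 + (b.(X + X) + (0 + 0)\{a,c})) + ((rec X. a.(0 + X + (X + X)) + b.0 + (b.(X + X) + (0 + 0)\{a,c})) + (rec X. a.(0 + X + (X + X)) + b.0 + (b.(X + X) + (0 + 0)\{a,c}))) :: -a-> u1, -b-> u2, -b-> u3
  u2 = (rec X. a.(0 + X + (X + X)) + b.0 + (b.(X + X) + (0 + 0)\{a,c})) + (rec X. a.(0 + X + (X + X)) + b.0 + (b.(X + X) + (0 + 0)\{a,c})) :: -a-> u1, -b-> u2, -b-> u3
  u3 = 0 :: ·
LTS(Q): 3 reachable states
  v0 = rec X. a.(0 + X + (X + X)) + (b.(X + X) + (0 + 0)\{a,c}) :: -a-> v1, -b-> v2
  v1 = 0 + (rec X. a.(0 + X + (X + X)) + (b.(X + X) + (0 + 0)\{a,c})) + ((rec X. a.(0 + X + (X + X)) + (b.(X + X) + (0 + 0)\{a,c})) + (rec X. a.(0 + X + (X + X)) + (b.(X + X) + (0 + 0)\{a,c}))) :: -a-> v1, -b-> v2
  v2 = (rec X. a.(0 + X + (X + X)) + (b.(X + X) + (0 + 0)\{a,c})) + (rec X. a.(0 + X + (X + X)) + (b.(X + X) + (0 + 0)\{a,c})) :: -a-> v1, -b-> v2
Coarsest stable partition (strong bisimilarity classes):
  B0 = {u0, u1, u2}
  B1 = {u3}
  B2 = {v0, v1, v2}
u0 ∈ B0, v0 ∈ B2 → different blocks

P ≁ Q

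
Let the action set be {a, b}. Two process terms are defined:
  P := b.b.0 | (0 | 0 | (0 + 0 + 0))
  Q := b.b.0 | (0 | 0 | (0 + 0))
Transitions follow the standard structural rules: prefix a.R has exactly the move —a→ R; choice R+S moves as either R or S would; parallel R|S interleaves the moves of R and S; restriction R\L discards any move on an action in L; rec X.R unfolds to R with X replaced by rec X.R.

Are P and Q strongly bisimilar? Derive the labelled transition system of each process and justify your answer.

P ~ Q

Reachable graph of P (3 states):
  m0 = b.b.0 | (0 | 0 | (0 + 0 + 0)) has moves —b→ m1
  m1 = b.0 | (0 | 0 | (0 + 0 + 0)) has moves —b→ m2
  m2 = 0 | (0 | 0 | (0 + 0 + 0)) has moves ∅
Reachable graph of Q (3 states):
  n0 = b.b.0 | (0 | 0 | (0 + 0)) has moves —b→ n1
  n1 = b.0 | (0 | 0 | (0 + 0)) has moves —b→ n2
  n2 = 0 | (0 | 0 | (0 + 0)) has moves ∅
Coarsest stable partition (strong bisimilarity classes):
  B0 = {m0, n0}
  B1 = {m1, n1}
  B2 = {m2, n2}
m0 ∈ B0, n0 ∈ B0 → same block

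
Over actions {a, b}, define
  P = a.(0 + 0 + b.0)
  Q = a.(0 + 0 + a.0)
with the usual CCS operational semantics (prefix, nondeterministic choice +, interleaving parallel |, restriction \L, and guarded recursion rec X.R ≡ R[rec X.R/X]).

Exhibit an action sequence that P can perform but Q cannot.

ab

LTS(P): 3 reachable states
  s0 = a.(0 + 0 + b.0) → ··a··> s1
  s1 = 0 + 0 + b.0 → ··b··> s2
  s2 = 0 → ∅
LTS(Q): 3 reachable states
  t0 = a.(0 + 0 + a.0) → ··a··> t1
  t1 = 0 + 0 + a.0 → ··a··> t2
  t2 = 0 → ∅
Executing ab from P (initial set {s0}):
  step 1 (a): {s1}
  step 2 (b): {s2}
  ✓ P
Executing ab from Q (initial set {t0}):
  step 1 (a): {t1}
  step 2 (b): ∅ (Q stuck)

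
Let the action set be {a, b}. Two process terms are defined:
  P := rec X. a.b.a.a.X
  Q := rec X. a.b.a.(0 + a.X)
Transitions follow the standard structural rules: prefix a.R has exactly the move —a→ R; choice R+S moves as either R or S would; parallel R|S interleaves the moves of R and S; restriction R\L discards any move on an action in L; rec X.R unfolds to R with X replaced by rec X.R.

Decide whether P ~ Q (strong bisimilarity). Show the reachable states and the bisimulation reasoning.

YES

Reachable graph of P (4 states):
  p0 = rec X. a.b.a.a.X has moves =a=> p1
  p1 = b.a.a.(rec X. a.b.a.a.X) has moves =b=> p2
  p2 = a.a.(rec X. a.b.a.a.X) has moves =a=> p3
  p3 = a.(rec X. a.b.a.a.X) has moves =a=> p0
Reachable graph of Q (4 states):
  q0 = rec X. a.b.a.(0 + a.X) has moves =a=> q1
  q1 = b.a.(0 + a.(rec X. a.b.a.(0 + a.X))) has moves =b=> q2
  q2 = a.(0 + a.(rec X. a.b.a.(0 + a.X))) has moves =a=> q3
  q3 = 0 + a.(rec X. a.b.a.(0 + a.X)) has moves =a=> q0
Partition-refinement fixed point:
  B0 = {p0, q0}
  B1 = {p1, q1}
  B2 = {p2, q2}
  B3 = {p3, q3}
p0 ∈ B0, q0 ∈ B0 → same block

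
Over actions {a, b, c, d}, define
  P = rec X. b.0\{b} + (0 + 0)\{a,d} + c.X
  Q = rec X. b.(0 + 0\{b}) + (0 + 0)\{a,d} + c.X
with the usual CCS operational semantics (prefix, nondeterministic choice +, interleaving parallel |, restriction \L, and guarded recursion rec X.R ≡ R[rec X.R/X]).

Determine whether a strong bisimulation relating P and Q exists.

LTS(P): 2 reachable states
  p0 = rec X. b.0\{b} + (0 + 0)\{a,d} + c.X :: —b→ p1, —c→ p0
  p1 = 0\{b} :: ∅
LTS(Q): 2 reachable states
  q0 = rec X. b.(0 + 0\{b}) + (0 + 0)\{a,d} + c.X :: —b→ q1, —c→ q0
  q1 = 0 + 0\{b} :: ∅
Coarsest stable partition (strong bisimilarity classes):
  B0 = {p0, q0}
  B1 = {p1, q1}
p0 ∈ B0, q0 ∈ B0 → same block

bisimilar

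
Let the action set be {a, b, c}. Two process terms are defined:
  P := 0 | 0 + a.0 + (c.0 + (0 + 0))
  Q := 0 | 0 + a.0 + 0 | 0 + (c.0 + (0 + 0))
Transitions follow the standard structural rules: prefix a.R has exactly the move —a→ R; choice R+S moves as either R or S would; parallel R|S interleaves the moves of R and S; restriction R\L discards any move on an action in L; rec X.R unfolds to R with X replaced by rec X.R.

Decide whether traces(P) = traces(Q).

P's transition system — 2 states:
  p0 = 0 | 0 + a.0 + (c.0 + (0 + 0)) has moves =a=> p1, =c=> p1
  p1 = 0 has moves (no moves)
Q's transition system — 2 states:
  q0 = 0 | 0 + a.0 + 0 | 0 + (c.0 + (0 + 0)) has moves =a=> q1, =c=> q1
  q1 = 0 has moves (no moves)
Partition-refinement fixed point:
  B0 = {p0, q0}
  B1 = {p1, q1}
p0 ∈ B0, q0 ∈ B0 → same block
Bisimilar ⇒ trace-equivalent.

trace-equivalent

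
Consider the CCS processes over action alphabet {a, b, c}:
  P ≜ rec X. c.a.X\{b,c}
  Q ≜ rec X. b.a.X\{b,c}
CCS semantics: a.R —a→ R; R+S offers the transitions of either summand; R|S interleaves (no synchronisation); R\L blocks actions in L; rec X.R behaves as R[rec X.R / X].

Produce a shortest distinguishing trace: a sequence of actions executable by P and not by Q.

c

LTS(P): 3 reachable states
  m0 = rec X. c.a.X\{b,c} → —c→ m1
  m1 = a.(rec X. c.a.X\{b,c})\{b,c} → —a→ m2
  m2 = (rec X. c.a.X\{b,c})\{b,c} → (no moves)
LTS(Q): 3 reachable states
  n0 = rec X. b.a.X\{b,c} → —b→ n1
  n1 = a.(rec X. b.a.X\{b,c})\{b,c} → —a→ n2
  n2 = (rec X. b.a.X\{b,c})\{b,c} → (no moves)
Run σ = ⟨c⟩ on P: start {m0}
  after c @ step 1: {m1}
  — P admits the full trace.
Run σ = ⟨c⟩ on Q: start {n0}
  after c @ step 1: ∅  — Q cannot continue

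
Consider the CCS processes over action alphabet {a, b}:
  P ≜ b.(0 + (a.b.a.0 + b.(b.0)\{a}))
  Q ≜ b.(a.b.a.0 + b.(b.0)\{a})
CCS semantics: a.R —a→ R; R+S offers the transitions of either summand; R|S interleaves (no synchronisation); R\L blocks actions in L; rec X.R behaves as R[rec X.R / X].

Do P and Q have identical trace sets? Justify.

trace-equivalent

P's transition system — 7 states:
  s0 = b.(0 + (a.b.a.0 + b.(b.0)\{a})) ⊢ --b--▸ s1
  s1 = 0 + (a.b.a.0 + b.(b.0)\{a}) ⊢ --a--▸ s2, --b--▸ s3
  s2 = b.a.0 ⊢ --b--▸ s4
  s3 = (b.0)\{a} ⊢ --b--▸ s5
  s4 = a.0 ⊢ --a--▸ s6
  s5 = 0\{a} ⊢ ∅
  s6 = 0 ⊢ ∅
Q's transition system — 7 states:
  t0 = b.(a.b.a.0 + b.(b.0)\{a}) ⊢ --b--▸ t1
  t1 = a.b.a.0 + b.(b.0)\{a} ⊢ --a--▸ t2, --b--▸ t3
  t2 = b.a.0 ⊢ --b--▸ t4
  t3 = (b.0)\{a} ⊢ --b--▸ t5
  t4 = a.0 ⊢ --a--▸ t6
  t5 = 0\{a} ⊢ ∅
  t6 = 0 ⊢ ∅
Partition-refinement fixed point:
  B0 = {s0, t0}
  B1 = {s1, t1}
  B2 = {s3, t3}
  B3 = {s5, s6, t5, t6}
  B4 = {s2, t2}
  B5 = {s4, t4}
s0 ∈ B0, t0 ∈ B0 → same block
Bisimilar ⇒ trace-equivalent.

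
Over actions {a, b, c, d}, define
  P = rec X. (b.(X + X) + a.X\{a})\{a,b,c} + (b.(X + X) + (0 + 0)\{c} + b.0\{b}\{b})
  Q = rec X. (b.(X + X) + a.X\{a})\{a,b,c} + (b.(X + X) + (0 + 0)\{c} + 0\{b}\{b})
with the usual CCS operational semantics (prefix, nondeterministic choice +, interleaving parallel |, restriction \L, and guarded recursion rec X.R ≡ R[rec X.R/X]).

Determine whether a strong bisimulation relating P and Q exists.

P's transition system — 3 states:
  m0 = rec X. (b.(X + X) + a.X\{a})\{a,b,c} + (b.(X + X) + (0 + 0)\{c} + b.0\{b}\{b}) → ··b··> m1, ··b··> m2
  m1 = (rec X. (b.(X + X) + a.X\{a})\{a,b,c} + (b.(X + X) + (0 + 0)\{c} + b.0\{b}\{b})) + (rec X. (b.(X + X) + a.X\{a})\{a,b,c} + (b.(X + X) + (0 + 0)\{c} + b.0\{b}\{b})) → ··b··> m1, ··b··> m2
  m2 = 0\{b}\{b} → (no moves)
Q's transition system — 2 states:
  n0 = rec X. (b.(X + X) + a.X\{a})\{a,b,c} + (b.(X + X) + (0 + 0)\{c} + 0\{b}\{b}) → ··b··> n1
  n1 = (rec X. (b.(X + X) + a.X\{a})\{a,b,c} + (b.(X + X) + (0 + 0)\{c} + 0\{b}\{b})) + (rec X. (b.(X + X) + a.X\{a})\{a,b,c} + (b.(X + X) + (0 + 0)\{c} + 0\{b}\{b})) → ··b··> n1
Bisimilarity quotient blocks:
  B0 = {m0, m1}
  B1 = {m2}
  B2 = {n0, n1}
m0 ∈ B0, n0 ∈ B2 → different blocks

NO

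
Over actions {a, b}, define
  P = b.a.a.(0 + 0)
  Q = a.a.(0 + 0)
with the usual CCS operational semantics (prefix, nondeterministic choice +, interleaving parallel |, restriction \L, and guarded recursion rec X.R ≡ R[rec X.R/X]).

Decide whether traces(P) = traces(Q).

traces(P) ≠ traces(Q) — witness ⟨b⟩

P's transition system — 4 states:
  s0 = b.a.a.(0 + 0) :: =b=> s1
  s1 = a.a.(0 + 0) :: =a=> s2
  s2 = a.(0 + 0) :: =a=> s3
  s3 = 0 + 0 :: (no moves)
Q's transition system — 3 states:
  t0 = a.a.(0 + 0) :: =a=> t1
  t1 = a.(0 + 0) :: =a=> t2
  t2 = 0 + 0 :: (no moves)
Run σ = ⟨b⟩ on P: start {s0}
  step 1 (b): {s1}
  ✓ P
Run σ = ⟨b⟩ on Q: start {t0}
  step 1 (b): ∅  — Q cannot continue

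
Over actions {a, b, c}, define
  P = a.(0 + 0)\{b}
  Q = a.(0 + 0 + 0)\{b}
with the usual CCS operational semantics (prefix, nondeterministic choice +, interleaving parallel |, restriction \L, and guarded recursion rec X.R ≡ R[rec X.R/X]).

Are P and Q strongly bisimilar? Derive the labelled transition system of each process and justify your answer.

P ~ Q

P's transition system — 2 states:
  s0 = a.(0 + 0)\{b} :: —a→ s1
  s1 = (0 + 0)\{b} :: (no moves)
Q's transition system — 2 states:
  t0 = a.(0 + 0 + 0)\{b} :: —a→ t1
  t1 = (0 + 0 + 0)\{b} :: (no moves)
Coarsest stable partition (strong bisimilarity classes):
  B0 = {s0, t0}
  B1 = {s1, t1}
s0 ∈ B0, t0 ∈ B0 → same block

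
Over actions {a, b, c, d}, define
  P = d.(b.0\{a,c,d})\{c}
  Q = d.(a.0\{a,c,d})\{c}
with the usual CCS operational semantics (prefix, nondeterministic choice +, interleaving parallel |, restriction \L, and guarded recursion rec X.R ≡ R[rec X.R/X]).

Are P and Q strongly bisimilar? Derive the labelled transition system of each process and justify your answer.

P's transition system — 3 states:
  s0 = d.(b.0\{a,c,d})\{c} :: =d=> s1
  s1 = (b.0\{a,c,d})\{c} :: =b=> s2
  s2 = 0\{a,c,d}\{c} :: ·
Q's transition system — 3 states:
  t0 = d.(a.0\{a,c,d})\{c} :: =d=> t1
  t1 = (a.0\{a,c,d})\{c} :: =a=> t2
  t2 = 0\{a,c,d}\{c} :: ·
Partition-refinement fixed point:
  B0 = {s0}
  B1 = {s1}
  B2 = {s2, t2}
  B3 = {t0}
  B4 = {t1}
s0 ∈ B0, t0 ∈ B3 → different blocks

P ≁ Q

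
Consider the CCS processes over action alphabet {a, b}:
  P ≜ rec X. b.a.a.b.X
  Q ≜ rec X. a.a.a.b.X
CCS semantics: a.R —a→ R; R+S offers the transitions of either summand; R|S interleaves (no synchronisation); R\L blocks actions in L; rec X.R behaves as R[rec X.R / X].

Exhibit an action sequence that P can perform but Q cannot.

b

Reachable graph of P (4 states):
  s0 = rec X. b.a.a.b.X | ··b··> s1
  s1 = a.a.b.(rec X. b.a.a.b.X) | ··a··> s2
  s2 = a.b.(rec X. b.a.a.b.X) | ··a··> s3
  s3 = b.(rec X. b.a.a.b.X) | ··b··> s0
Reachable graph of Q (4 states):
  t0 = rec X. a.a.a.b.X | ··a··> t1
  t1 = a.a.b.(rec X. a.a.a.b.X) | ··a··> t2
  t2 = a.b.(rec X. a.a.a.b.X) | ··a··> t3
  t3 = b.(rec X. a.a.a.b.X) | ··b··> t0
Run σ = ⟨b⟩ on P: start {s0}
  after b @ step 1: {s1}
  P completes σ.
Run σ = ⟨b⟩ on Q: start {t0}
  after b @ step 1: ∅  — Q cannot continue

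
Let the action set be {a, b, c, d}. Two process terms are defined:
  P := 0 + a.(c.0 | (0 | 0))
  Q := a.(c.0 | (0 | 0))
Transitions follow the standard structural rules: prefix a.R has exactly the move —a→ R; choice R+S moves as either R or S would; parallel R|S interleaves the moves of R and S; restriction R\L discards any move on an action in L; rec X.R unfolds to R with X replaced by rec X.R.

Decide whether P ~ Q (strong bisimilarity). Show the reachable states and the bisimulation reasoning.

Reachable graph of P (3 states):
  m0 = 0 + a.(c.0 | (0 | 0)) :: --a--▸ m1
  m1 = c.0 | (0 | 0) :: --c--▸ m2
  m2 = 0 | (0 | 0) :: (no moves)
Reachable graph of Q (3 states):
  n0 = a.(c.0 | (0 | 0)) :: --a--▸ n1
  n1 = c.0 | (0 | 0) :: --c--▸ n2
  n2 = 0 | (0 | 0) :: (no moves)
Coarsest stable partition (strong bisimilarity classes):
  B0 = {m0, n0}
  B1 = {m1, n1}
  B2 = {m2, n2}
m0 ∈ B0, n0 ∈ B0 → same block

P ~ Q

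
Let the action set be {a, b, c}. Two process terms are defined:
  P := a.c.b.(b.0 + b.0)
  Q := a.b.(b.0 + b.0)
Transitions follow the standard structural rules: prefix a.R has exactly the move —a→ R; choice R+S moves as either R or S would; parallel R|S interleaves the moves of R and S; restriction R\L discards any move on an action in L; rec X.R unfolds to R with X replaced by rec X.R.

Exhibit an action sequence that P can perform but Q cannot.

P's transition system — 5 states:
  u0 = a.c.b.(b.0 + b.0) ⊢ —a→ u1
  u1 = c.b.(b.0 + b.0) ⊢ —c→ u2
  u2 = b.(b.0 + b.0) ⊢ —b→ u3
  u3 = b.0 + b.0 ⊢ —b→ u4
  u4 = 0 ⊢ (no moves)
Q's transition system — 4 states:
  v0 = a.b.(b.0 + b.0) ⊢ —a→ v1
  v1 = b.(b.0 + b.0) ⊢ —b→ v2
  v2 = b.0 + b.0 ⊢ —b→ v3
  v3 = 0 ⊢ (no moves)
Executing ac from P (initial set {u0}):
  after a @ step 1: {u1}
  after c @ step 2: {u2}
  P completes σ.
Executing ac from Q (initial set {v0}):
  after a @ step 1: {v1}
  after c @ step 2: ∅ (Q stuck)

ac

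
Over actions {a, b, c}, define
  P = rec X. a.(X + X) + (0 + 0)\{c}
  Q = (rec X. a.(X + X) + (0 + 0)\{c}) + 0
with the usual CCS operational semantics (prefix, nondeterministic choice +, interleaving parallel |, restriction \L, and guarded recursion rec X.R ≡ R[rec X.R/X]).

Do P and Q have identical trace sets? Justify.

LTS(P): 2 reachable states
  s0 = rec X. a.(X + X) + (0 + 0)\{c} → -a-> s1
  s1 = (rec X. a.(X + X) + (0 + 0)\{c}) + (rec X. a.(X + X) + (0 + 0)\{c}) → -a-> s1
LTS(Q): 2 reachable states
  t0 = (rec X. a.(X + X) + (0 + 0)\{c}) + 0 → -a-> t1
  t1 = (rec X. a.(X + X) + (0 + 0)\{c}) + (rec X. a.(X + X) + (0 + 0)\{c}) → -a-> t1
Partition-refinement fixed point:
  B0 = {s0, s1, t0, t1}
s0 ∈ B0, t0 ∈ B0 → same block
Bisimilar ⇒ trace-equivalent.

YES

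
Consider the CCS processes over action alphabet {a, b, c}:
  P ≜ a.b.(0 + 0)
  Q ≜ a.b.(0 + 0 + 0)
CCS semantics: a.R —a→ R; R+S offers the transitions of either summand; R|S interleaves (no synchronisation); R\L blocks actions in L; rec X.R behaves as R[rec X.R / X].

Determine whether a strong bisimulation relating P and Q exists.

P's transition system — 3 states:
  s0 = a.b.(0 + 0) | ··a··> s1
  s1 = b.(0 + 0) | ··b··> s2
  s2 = 0 + 0 | ∅
Q's transition system — 3 states:
  t0 = a.b.(0 + 0 + 0) | ··a··> t1
  t1 = b.(0 + 0 + 0) | ··b··> t2
  t2 = 0 + 0 + 0 | ∅
Coarsest stable partition (strong bisimilarity classes):
  B0 = {s0, t0}
  B1 = {s1, t1}
  B2 = {s2, t2}
s0 ∈ B0, t0 ∈ B0 → same block

YES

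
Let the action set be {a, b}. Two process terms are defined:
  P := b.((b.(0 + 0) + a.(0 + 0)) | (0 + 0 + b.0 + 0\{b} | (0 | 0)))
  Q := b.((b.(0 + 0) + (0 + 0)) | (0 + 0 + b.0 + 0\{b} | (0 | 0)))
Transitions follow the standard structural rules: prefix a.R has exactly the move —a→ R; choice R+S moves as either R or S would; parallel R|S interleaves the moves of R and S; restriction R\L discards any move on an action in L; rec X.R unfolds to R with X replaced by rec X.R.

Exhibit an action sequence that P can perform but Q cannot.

P's transition system — 5 states:
  s0 = b.((b.(0 + 0) + a.(0 + 0)) | (0 + 0 + b.0 + 0\{b} | (0 | 0))) → -b-> s1
  s1 = (b.(0 + 0) + a.(0 + 0)) | (0 + 0 + b.0 + 0\{b} | (0 | 0)) → -a-> s2, -b-> s2, -b-> s3
  s2 = (0 + 0) | (0 + 0 + b.0 + 0\{b} | (0 | 0)) → -b-> s4
  s3 = (b.(0 + 0) + a.(0 + 0)) | 0 → -a-> s4, -b-> s4
  s4 = (0 + 0) | 0 → stopped
Q's transition system — 5 states:
  t0 = b.((b.(0 + 0) + (0 + 0)) | (0 + 0 + b.0 + 0\{b} | (0 | 0))) → -b-> t1
  t1 = (b.(0 + 0) + (0 + 0)) | (0 + 0 + b.0 + 0\{b} | (0 | 0)) → -b-> t2, -b-> t3
  t2 = (0 + 0) | (0 + 0 + b.0 + 0\{b} | (0 | 0)) → -b-> t4
  t3 = (b.(0 + 0) + (0 + 0)) | 0 → -b-> t4
  t4 = (0 + 0) | 0 → stopped
Trace ⟨ba⟩ through P, begin at {s0}:
  step 1 (b): {s1}
  step 2 (a): {s2}
  ✓ P
Trace ⟨ba⟩ through Q, begin at {t0}:
  step 1 (b): {t1}
  step 2 (a): ∅ (Q stuck)

ba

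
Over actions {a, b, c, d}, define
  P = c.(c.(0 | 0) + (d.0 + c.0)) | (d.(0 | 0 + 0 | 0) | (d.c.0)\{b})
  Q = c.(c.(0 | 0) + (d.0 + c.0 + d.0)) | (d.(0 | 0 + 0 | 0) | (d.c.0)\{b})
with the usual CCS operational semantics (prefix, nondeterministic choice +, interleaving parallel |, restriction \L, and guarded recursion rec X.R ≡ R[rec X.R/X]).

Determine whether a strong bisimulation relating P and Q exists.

bisimilar

Reachable graph of P (24 states):
  u0 = c.(c.(0 | 0) + (d.0 + c.0)) | (d.(0 | 0 + 0 | 0) | (d.c.0)\{b}) → -c-> u1, -d-> u2, -d-> u3
  u1 = (c.(0 | 0) + (d.0 + c.0)) | (d.(0 | 0 + 0 | 0) | (d.c.0)\{b}) → -c-> u4, -c-> u5, -d-> u4, -d-> u6, -d-> u7
  u2 = c.(c.(0 | 0) + (d.0 + c.0)) | ((0 | 0 + 0 | 0) | (d.c.0)\{b}) → -c-> u6, -d-> u8
  u3 = c.(c.(0 | 0) + (d.0 + c.0)) | (d.(0 | 0 + 0 | 0) | (c.0)\{b}) → -c-> u7, -c-> u9, -d-> u8
  u4 = 0 | (d.(0 | 0 + 0 | 0) | (d.c.0)\{b}) → -d-> u10, -d-> u11
  u5 = 0 | 0 | (d.(0 | 0 + 0 | 0) | (d.c.0)\{b}) → -d-> u12, -d-> u13
  u6 = (c.(0 | 0) + (d.0 + c.0)) | ((0 | 0 + 0 | 0) | (d.c.0)\{b}) → -c-> u10, -c-> u12, -d-> u10, -d-> u14
  u7 = (c.(0 | 0) + (d.0 + c.0)) | (d.(0 | 0 + 0 | 0) | (c.0)\{b}) → -c-> u11, -c-> u13, -c-> u15, -d-> u11, -d-> u14
  u8 = c.(c.(0 | 0) + (d.0 + c.0)) | ((0 | 0 + 0 | 0) | (c.0)\{b}) → -c-> u14, -c-> u16
  u9 = c.(c.(0 | 0) + (d.0 + c.0)) | (d.(0 | 0 + 0 | 0) | 0\{b}) → -c-> u15, -d-> u16
  u10 = 0 | ((0 | 0 + 0 | 0) | (d.c.0)\{b}) → -d-> u17
  u11 = 0 | (d.(0 | 0 + 0 | 0) | (c.0)\{b}) → -c-> u18, -d-> u17
  u12 = 0 | 0 | ((0 | 0 + 0 | 0) | (d.c.0)\{b}) → -d-> u19
  u13 = 0 | 0 | (d.(0 | 0 + 0 | 0) | (c.0)\{b}) → -c-> u20, -d-> u19
  u14 = (c.(0 | 0) + (d.0 + c.0)) | ((0 | 0 + 0 | 0) | (c.0)\{b}) → -c-> u17, -c-> u19, -c-> u21, -d-> u17
  u15 = (c.(0 | 0) + (d.0 + c.0)) | (d.(0 | 0 + 0 | 0) | 0\{b}) → -c-> u18, -c-> u20, -d-> u18, -d-> u21
  u16 = c.(c.(0 | 0) + (d.0 + c.0)) | ((0 | 0 + 0 | 0) | 0\{b}) → -c-> u21
  u17 = 0 | ((0 | 0 + 0 | 0) | (c.0)\{b}) → -c-> u22
  u18 = 0 | (d.(0 | 0 + 0 | 0) | 0\{b}) → -d-> u22
  u19 = 0 | 0 | ((0 | 0 + 0 | 0) | (c.0)\{b}) → -c-> u23
  u20 = 0 | 0 | (d.(0 | 0 + 0 | 0) | 0\{b}) → -d-> u23
  u21 = (c.(0 | 0) + (d.0 + c.0)) | ((0 | 0 + 0 | 0) | 0\{b}) → -c-> u22, -c-> u23, -d-> u22
  u22 = 0 | ((0 | 0 + 0 | 0) | 0\{b}) → deadlocked
  u23 = 0 | 0 | ((0 | 0 + 0 | 0) | 0\{b}) → deadlocked
Reachable graph of Q (24 states):
  v0 = c.(c.(0 | 0) + (d.0 + c.0 + d.0)) | (d.(0 | 0 + 0 | 0) | (d.c.0)\{b}) → -c-> v1, -d-> v2, -d-> v3
  v1 = (c.(0 | 0) + (d.0 + c.0 + d.0)) | (d.(0 | 0 + 0 | 0) | (d.c.0)\{b}) → -c-> v4, -c-> v5, -d-> v4, -d-> v6, -d-> v7
  v2 = c.(c.(0 | 0) + (d.0 + c.0 + d.0)) | ((0 | 0 + 0 | 0) | (d.c.0)\{b}) → -c-> v6, -d-> v8
  v3 = c.(c.(0 | 0) + (d.0 + c.0 + d.0)) | (d.(0 | 0 + 0 | 0) | (c.0)\{b}) → -c-> v7, -c-> v9, -d-> v8
  v4 = 0 | (d.(0 | 0 + 0 | 0) | (d.c.0)\{b}) → -d-> v10, -d-> v11
  v5 = 0 | 0 | (d.(0 | 0 + 0 | 0) | (d.c.0)\{b}) → -d-> v12, -d-> v13
  v6 = (c.(0 | 0) + (d.0 + c.0 + d.0)) | ((0 | 0 + 0 | 0) | (d.c.0)\{b}) → -c-> v10, -c-> v12, -d-> v10, -d-> v14
  v7 = (c.(0 | 0) + (d.0 + c.0 + d.0)) | (d.(0 | 0 + 0 | 0) | (c.0)\{b}) → -c-> v11, -c-> v13, -c-> v15, -d-> v11, -d-> v14
  v8 = c.(c.(0 | 0) + (d.0 + c.0 + d.0)) | ((0 | 0 + 0 | 0) | (c.0)\{b}) → -c-> v14, -c-> v16
  v9 = c.(c.(0 | 0) + (d.0 + c.0 + d.0)) | (d.(0 | 0 + 0 | 0) | 0\{b}) → -c-> v15, -d-> v16
  v10 = 0 | ((0 | 0 + 0 | 0) | (d.c.0)\{b}) → -d-> v17
  v11 = 0 | (d.(0 | 0 + 0 | 0) | (c.0)\{b}) → -c-> v18, -d-> v17
  v12 = 0 | 0 | ((0 | 0 + 0 | 0) | (d.c.0)\{b}) → -d-> v19
  v13 = 0 | 0 | (d.(0 | 0 + 0 | 0) | (c.0)\{b}) → -c-> v20, -d-> v19
  v14 = (c.(0 | 0) + (d.0 + c.0 + d.0)) | ((0 | 0 + 0 | 0) | (c.0)\{b}) → -c-> v17, -c-> v19, -c-> v21, -d-> v17
  v15 = (c.(0 | 0) + (d.0 + c.0 + d.0)) | (d.(0 | 0 + 0 | 0) | 0\{b}) → -c-> v18, -c-> v20, -d-> v18, -d-> v21
  v16 = c.(c.(0 | 0) + (d.0 + c.0 + d.0)) | ((0 | 0 + 0 | 0) | 0\{b}) → -c-> v21
  v17 = 0 | ((0 | 0 + 0 | 0) | (c.0)\{b}) → -c-> v22
  v18 = 0 | (d.(0 | 0 + 0 | 0) | 0\{b}) → -d-> v22
  v19 = 0 | 0 | ((0 | 0 + 0 | 0) | (c.0)\{b}) → -c-> v23
  v20 = 0 | 0 | (d.(0 | 0 + 0 | 0) | 0\{b}) → -d-> v23
  v21 = (c.(0 | 0) + (d.0 + c.0 + d.0)) | ((0 | 0 + 0 | 0) | 0\{b}) → -c-> v22, -c-> v23, -d-> v22
  v22 = 0 | ((0 | 0 + 0 | 0) | 0\{b}) → deadlocked
  v23 = 0 | 0 | ((0 | 0 + 0 | 0) | 0\{b}) → deadlocked
Partition-refinement fixed point:
  B0 = {u0, v0}
  B1 = {u1, v1}
  B2 = {u4, u5, v4, v5}
  B3 = {u11, u13, v11, v13}
  B4 = {u17, u19, v17, v19}
  B5 = {u22, u23, v22, v23}
  B6 = {u18, u20, v18, v20}
  B7 = {u10, u12, v10, v12}
  B8 = {u6, v6}
  B9 = {u14, v14}
  B10 = {u21, v21}
  B11 = {u7, v7}
  B12 = {u15, v15}
  B13 = {u3, v3}
  B14 = {u8, v8}
  B15 = {u16, v16}
  B16 = {u9, v9}
  B17 = {u2, v2}
u0 ∈ B0, v0 ∈ B0 → same block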